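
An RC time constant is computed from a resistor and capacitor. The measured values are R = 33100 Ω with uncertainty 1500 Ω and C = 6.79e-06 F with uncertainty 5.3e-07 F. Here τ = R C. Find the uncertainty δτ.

0.0203 s

Since τ is a product/quotient, work with relative uncertainties:
  (1·δR/R)² = (1×0.0453)² = 0.00205;  (1·δC/C)² = (1×0.0781)² = 0.00609
δτ/τ = √(0.00815) = 0.0903
τ = 0.225 s, so δτ = 0.0903 × 0.225 = 0.0203 s.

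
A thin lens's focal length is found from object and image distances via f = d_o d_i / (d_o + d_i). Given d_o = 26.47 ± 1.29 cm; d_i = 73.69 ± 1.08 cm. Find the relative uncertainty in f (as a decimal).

0.0361

∂f/∂d_o = (d_i/(d_o+d_i))² = 0.541;  ∂f/∂d_i = (d_o/(d_o+d_i))² = 0.0698
δf = √((∂f/∂d_o · δd_o)² + (∂f/∂d_i · δd_i)²) = √(0.488 + 0.00569) = 0.702 cm
f = 19.47 cm, so δf/f = 0.702/19.47 = 0.0361.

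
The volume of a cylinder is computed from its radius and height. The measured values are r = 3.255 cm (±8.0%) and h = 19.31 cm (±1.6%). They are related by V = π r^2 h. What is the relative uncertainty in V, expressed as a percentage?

Products/powers → add relative errors in quadrature, weighted by exponent:
  (2·δr/r)² = (2×0.0800)² = 0.0256;  (1·δh/h)² = (1×0.0160)² = 0.000256
δV/V = √(0.0259) = 0.161

16.1%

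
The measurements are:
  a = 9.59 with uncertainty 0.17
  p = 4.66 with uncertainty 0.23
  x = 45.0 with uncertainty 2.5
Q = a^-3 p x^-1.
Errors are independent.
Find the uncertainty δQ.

1.07e-05

Relative error in a monomial: (δQ/Q)² = Σ (nᵢ · δxᵢ/xᵢ)².
  (-3·δa/a)² = (-3×0.0177)² = 0.00283;  (1·δp/p)² = (1×0.0494)² = 0.00244;  (-1·δx/x)² = (-1×0.0556)² = 0.00309
δQ/Q = √(0.00835) = 0.0914
Q = 0.000117, so δQ = 0.0914 × 0.000117 = 1.07e-05.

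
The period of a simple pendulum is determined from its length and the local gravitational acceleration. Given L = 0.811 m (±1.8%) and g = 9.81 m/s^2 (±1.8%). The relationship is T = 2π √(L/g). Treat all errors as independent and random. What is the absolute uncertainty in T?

Each factor contributes (exponent × relative error)² to (δT/T)²:
  (½·δL/L)² = (0.5×0.0180)² = 8.1e-05;  (−½·δg/g)² = (-0.5×0.0180)² = 8.1e-05
δT/T = √(0.000162) = 0.0127
T = 1.81 s, so δT = 0.0127 × 1.81 = 0.0230 s.

0.0230 s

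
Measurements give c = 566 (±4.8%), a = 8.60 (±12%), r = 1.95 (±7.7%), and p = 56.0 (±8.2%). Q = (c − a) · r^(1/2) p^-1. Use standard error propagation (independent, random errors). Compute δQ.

1.43

Let u = c − a = 557. δu = √(δc² + δa²) = √(738 + 1.07) = 27.2, so δu/u = 0.0488.
Q is then a monomial in u, r, p:
δQ/Q = √((δu/u)² + (½·δr/r)² + (-1·δp/p)²) = √(0.00238 + 0.00148 + 0.00672) = 0.103
Q = 13.9, so δQ = 0.103 × 13.9 = 1.43.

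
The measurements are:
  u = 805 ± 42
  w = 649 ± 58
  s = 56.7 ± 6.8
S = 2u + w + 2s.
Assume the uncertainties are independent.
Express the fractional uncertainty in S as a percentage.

S is a linear combination, so absolute uncertainties add in quadrature:
  (2·δu)² = 7060;  (δw)² = 3360;  (2·δs)² = 185
δS = √(10600) = 103
S = 2370, so δS/S = 103/2370 = 0.0434.

4.34%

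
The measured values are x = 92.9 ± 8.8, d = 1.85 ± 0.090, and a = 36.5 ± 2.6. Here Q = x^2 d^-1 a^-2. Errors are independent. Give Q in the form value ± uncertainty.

Products/powers → add relative errors in quadrature, weighted by exponent:
  (2·δx/x)² = (2×0.0947)² = 0.0359;  (-1·δd/d)² = (-1×0.0486)² = 0.00237;  (-2·δa/a)² = (-2×0.0712)² = 0.0203
δQ/Q = √(0.0586) = 0.242
Q = 3.50, so δQ = 0.242 × 3.50 = 0.847.

3.50 ± 0.847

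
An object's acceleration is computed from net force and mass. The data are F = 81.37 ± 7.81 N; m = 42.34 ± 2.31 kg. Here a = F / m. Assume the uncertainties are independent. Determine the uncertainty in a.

Since a is a product/quotient, work with relative uncertainties:
  (1·δF/F)² = (1×0.0960)² = 0.00921;  (-1·δm/m)² = (-1×0.0546)² = 0.00298
δa/a = √(0.0122) = 0.110
a = 1.922 m/s^2, so δa = 0.110 × 1.922 = 0.212 m/s^2.

0.212 m/s^2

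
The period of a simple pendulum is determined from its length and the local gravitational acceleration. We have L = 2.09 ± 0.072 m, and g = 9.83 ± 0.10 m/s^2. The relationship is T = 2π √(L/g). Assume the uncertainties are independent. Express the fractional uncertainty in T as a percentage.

Since T is a product/quotient, work with relative uncertainties:
  (½·δL/L)² = (0.5×0.0344)² = 0.000297;  (−½·δg/g)² = (-0.5×0.0102)² = 2.59e-05
δT/T = √(0.000323) = 0.0180

1.80%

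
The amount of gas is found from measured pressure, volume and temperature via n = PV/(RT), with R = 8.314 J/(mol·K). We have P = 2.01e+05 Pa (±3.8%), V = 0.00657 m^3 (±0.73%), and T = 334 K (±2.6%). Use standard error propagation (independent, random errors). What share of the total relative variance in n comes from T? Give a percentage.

(δn/n)² = (1·δP/P)² + (1·δV/V)² + (-1·δT/T)²
  P term: (1×0.0380)² = 0.00144
  V term: (1×0.00730)² = 5.33e-05
  T term: (-1×0.0260)² = 0.000676
Total = 0.00217. Share from T = 0.000676/0.00217 = 0.311.

31.1%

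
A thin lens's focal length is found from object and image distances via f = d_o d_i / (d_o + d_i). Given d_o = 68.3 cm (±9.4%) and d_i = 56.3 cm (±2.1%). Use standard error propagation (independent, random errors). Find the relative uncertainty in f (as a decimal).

0.0440

∂f/∂d_o = (d_i/(d_o+d_i))² = 0.204;  ∂f/∂d_i = (d_o/(d_o+d_i))² = 0.300
δf = √((∂f/∂d_o · δd_o)² + (∂f/∂d_i · δd_i)²) = √(1.72 + 0.126) = 1.36 cm
f = 30.9 cm, so δf/f = 1.36/30.9 = 0.0440.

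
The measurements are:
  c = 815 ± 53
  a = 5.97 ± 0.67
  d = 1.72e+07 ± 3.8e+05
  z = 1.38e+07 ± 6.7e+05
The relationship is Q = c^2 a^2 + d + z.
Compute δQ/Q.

0.113

Let p = c^2·a^2 = 2.37e+07. δp/p = √((2·δc/c)² + (2·δa/a)²) = √(0.0169 + 0.0504) = 0.259, so δp = 6.14e+06.
Q = p + d + z: δQ = √(δp² + δd² + δz²) = √(3.77e+13 + 1.44e+11 + 4.49e+11) = 6.19e+06
Q = 5.47e+07, so δQ/Q = 6.19e+06/5.47e+07 = 0.113.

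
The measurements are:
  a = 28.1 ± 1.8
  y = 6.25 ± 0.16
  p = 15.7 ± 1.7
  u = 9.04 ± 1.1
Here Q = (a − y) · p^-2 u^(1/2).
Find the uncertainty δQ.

0.0639

Let w = a − y = 21.9. δw = √(δa² + δy²) = √(3.24 + 0.0256) = 1.81, so δw/w = 0.0827.
Q is then a monomial in w, p, u:
δQ/Q = √((δw/w)² + (-2·δp/p)² + (½·δu/u)²) = √(0.00684 + 0.0469 + 0.00370) = 0.240
Q = 0.267, so δQ = 0.240 × 0.267 = 0.0639.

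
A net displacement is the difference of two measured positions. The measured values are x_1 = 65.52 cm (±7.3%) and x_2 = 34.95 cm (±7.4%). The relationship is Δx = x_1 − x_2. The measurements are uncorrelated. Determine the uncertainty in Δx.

Sums and differences: (δΔx)² = Σ (cᵢ δxᵢ)².
  (δx_1)² = 22.9;  (δx_2)² = 6.69
δΔx = √(29.6) = 5.44 cm

5.44 cm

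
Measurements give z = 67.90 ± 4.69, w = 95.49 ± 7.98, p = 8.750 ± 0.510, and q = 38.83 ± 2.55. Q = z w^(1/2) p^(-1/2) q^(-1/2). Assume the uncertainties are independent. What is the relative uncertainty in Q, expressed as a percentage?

Products/powers → add relative errors in quadrature, weighted by exponent:
  (1·δz/z)² = (1×0.0691)² = 0.00477;  (½·δw/w)² = (0.5×0.0836)² = 0.00175;  (−½·δp/p)² = (-0.5×0.0583)² = 0.000849;  (−½·δq/q)² = (-0.5×0.0657)² = 0.00108
δQ/Q = √(0.00844) = 0.0919

9.19%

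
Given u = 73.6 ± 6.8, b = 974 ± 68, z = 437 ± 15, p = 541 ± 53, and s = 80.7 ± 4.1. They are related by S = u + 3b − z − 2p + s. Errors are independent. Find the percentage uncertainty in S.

14.8%

Each term contributes (cᵢ δxᵢ)² to (δS)²:
  (δu)² = 46.2;  (3·δb)² = 41600;  (δz)² = 225;  (2·δp)² = 11200;  (δs)² = 16.8
δS = √(53100) = 231
S = 1560, so δS/S = 231/1560 = 0.148.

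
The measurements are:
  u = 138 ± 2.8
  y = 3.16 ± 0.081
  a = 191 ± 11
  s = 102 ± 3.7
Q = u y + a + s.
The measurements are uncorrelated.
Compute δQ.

18.4

Let p = u·y = 436. δp/p = √((1·δu/u)² + (1·δy/y)²) = √(0.000412 + 0.000657) = 0.0327, so δp = 14.3.
Q = p + a + s: δQ = √(δp² + δa² + δs²) = √(203 + 121 + 13.7) = 18.4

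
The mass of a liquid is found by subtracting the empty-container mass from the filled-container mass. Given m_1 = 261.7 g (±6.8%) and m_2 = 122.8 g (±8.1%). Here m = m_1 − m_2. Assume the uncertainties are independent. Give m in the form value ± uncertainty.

Sums and differences: (δm)² = Σ (cᵢ δxᵢ)².
  (δm_1)² = 317;  (δm_2)² = 98.9
δm = √(416) = 20.4 g
m = 138.9 g.

138.9 ± 20.4 g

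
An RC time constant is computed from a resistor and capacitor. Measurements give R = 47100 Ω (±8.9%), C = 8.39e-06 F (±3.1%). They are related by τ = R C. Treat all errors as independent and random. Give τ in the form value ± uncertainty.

0.395 ± 0.0372 s

Relative error in a monomial: (δτ/τ)² = Σ (nᵢ · δxᵢ/xᵢ)².
  (1·δR/R)² = (1×0.0890)² = 0.00792;  (1·δC/C)² = (1×0.0310)² = 0.000961
δτ/τ = √(0.00888) = 0.0942
τ = 0.395 s, so δτ = 0.0942 × 0.395 = 0.0372 s.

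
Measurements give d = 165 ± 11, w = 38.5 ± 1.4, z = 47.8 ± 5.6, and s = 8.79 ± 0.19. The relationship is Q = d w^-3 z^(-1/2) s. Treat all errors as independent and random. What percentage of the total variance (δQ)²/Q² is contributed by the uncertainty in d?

(δQ/Q)² = (1·δd/d)² + (-3·δw/w)² + (−½·δz/z)² + (1·δs/s)²
  d term: (1×0.0667)² = 0.00444
  w term: (-3×0.0364)² = 0.0119
  z term: (-0.5×0.117)² = 0.00343
  s term: (1×0.0216)² = 0.000467
Total = 0.0202. Share from d = 0.00444/0.0202 = 0.220.

22.0%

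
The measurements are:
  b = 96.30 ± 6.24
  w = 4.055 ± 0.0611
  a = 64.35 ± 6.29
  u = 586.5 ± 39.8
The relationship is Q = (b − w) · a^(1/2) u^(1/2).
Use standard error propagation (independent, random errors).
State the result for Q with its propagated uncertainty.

Let h = b − w = 92.25. δh = √(δb² + δw²) = √(38.9 + 0.00373) = 6.24, so δh/h = 0.0676.
Q is then a monomial in h, a, u:
δQ/Q = √((δh/h)² + (½·δa/a)² + (½·δu/u)²) = √(0.00458 + 0.00239 + 0.00115) = 0.0901
Q = 17920, so δQ = 0.0901 × 17920 = 1610.

17920 ± 1610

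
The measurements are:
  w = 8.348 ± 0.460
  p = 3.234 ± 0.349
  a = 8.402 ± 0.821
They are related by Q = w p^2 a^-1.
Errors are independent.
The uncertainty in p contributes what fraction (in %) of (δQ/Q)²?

78.7%

(δQ/Q)² = (1·δw/w)² + (2·δp/p)² + (-1·δa/a)²
  w term: (1×0.0551)² = 0.00304
  p term: (2×0.108)² = 0.0466
  a term: (-1×0.0977)² = 0.00955
Total = 0.0592. Share from p = 0.0466/0.0592 = 0.787.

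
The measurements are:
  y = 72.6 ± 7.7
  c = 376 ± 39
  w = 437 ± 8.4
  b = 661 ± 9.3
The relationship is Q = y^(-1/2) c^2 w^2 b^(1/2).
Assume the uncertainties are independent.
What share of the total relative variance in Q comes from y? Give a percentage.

(δQ/Q)² = (−½·δy/y)² + (2·δc/c)² + (2·δw/w)² + (½·δb/b)²
  y term: (-0.5×0.106)² = 0.00281
  c term: (2×0.104)² = 0.0430
  w term: (2×0.0192)² = 0.00148
  b term: (0.5×0.0141)² = 4.95e-05
Total = 0.0474. Share from y = 0.00281/0.0474 = 0.0594.

5.94%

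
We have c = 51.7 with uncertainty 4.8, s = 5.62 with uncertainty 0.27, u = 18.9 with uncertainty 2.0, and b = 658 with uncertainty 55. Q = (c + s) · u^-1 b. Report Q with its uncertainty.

Let w = c + s = 57.3. δw = √(δc² + δs²) = √(23.0 + 0.0729) = 4.81, so δw/w = 0.0839.
Q is then a monomial in w, u, b:
δQ/Q = √((δw/w)² + (-1·δu/u)² + (1·δb/b)²) = √(0.00703 + 0.0112 + 0.00699) = 0.159
Q = 2000, so δQ = 0.159 × 2000 = 317.

2000 ± 317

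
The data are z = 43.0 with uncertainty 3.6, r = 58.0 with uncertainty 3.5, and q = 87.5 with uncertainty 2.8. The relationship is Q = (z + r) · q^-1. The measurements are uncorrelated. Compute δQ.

Let u = z + r = 101. δu = √(δz² + δr²) = √(13.0 + 12.2) = 5.02, so δu/u = 0.0497.
Q is then a monomial in u, q:
δQ/Q = √((δu/u)² + (-1·δq/q)²) = √(0.00247 + 0.00102) = 0.0591
Q = 1.15, so δQ = 0.0591 × 1.15 = 0.0682.

0.0682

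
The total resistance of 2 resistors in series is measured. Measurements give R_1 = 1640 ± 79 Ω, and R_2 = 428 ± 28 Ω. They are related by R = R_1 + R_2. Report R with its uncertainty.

For a sum/difference, combine absolute errors in quadrature:
  (δR_1)² = 6240;  (δR_2)² = 784
δR = √(7020) = 83.8 Ω
R = 2070 Ω.

2070 ± 83.8 Ω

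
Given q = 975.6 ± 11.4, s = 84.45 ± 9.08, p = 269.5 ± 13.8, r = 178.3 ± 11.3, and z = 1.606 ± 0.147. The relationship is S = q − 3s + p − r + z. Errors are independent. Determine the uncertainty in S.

Each term contributes (cᵢ δxᵢ)² to (δS)²:
  (δq)² = 130;  (3·δs)² = 742;  (δp)² = 190;  (δr)² = 128;  (δz)² = 0.0216
δS = √(1190) = 34.5

34.5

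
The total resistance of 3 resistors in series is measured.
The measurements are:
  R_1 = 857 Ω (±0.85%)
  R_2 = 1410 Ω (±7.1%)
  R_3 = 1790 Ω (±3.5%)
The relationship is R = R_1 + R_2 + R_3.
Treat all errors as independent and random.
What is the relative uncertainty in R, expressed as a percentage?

2.92%

Sums and differences: (δR)² = Σ (cᵢ δxᵢ)².
  (δR_1)² = 53.1;  (δR_2)² = 10000;  (δR_3)² = 3930
δR = √(14000) = 118 Ω
R = 4060 Ω, so δR/R = 118/4060 = 0.0292.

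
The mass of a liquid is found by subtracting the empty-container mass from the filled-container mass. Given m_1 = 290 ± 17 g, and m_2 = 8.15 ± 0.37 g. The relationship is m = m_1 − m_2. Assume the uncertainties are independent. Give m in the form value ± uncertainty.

282 ± 17.0 g

Sums and differences: (δm)² = Σ (cᵢ δxᵢ)².
  (δm_1)² = 289;  (δm_2)² = 0.137
δm = √(289) = 17.0 g
m = 282 g.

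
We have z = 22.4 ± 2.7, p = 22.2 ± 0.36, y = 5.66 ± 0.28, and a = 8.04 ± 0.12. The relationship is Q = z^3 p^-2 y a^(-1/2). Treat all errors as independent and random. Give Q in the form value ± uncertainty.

Each factor contributes (exponent × relative error)² to (δQ/Q)²:
  (3·δz/z)² = (3×0.121)² = 0.131;  (-2·δp/p)² = (-2×0.0162)² = 0.00105;  (1·δy/y)² = (1×0.0495)² = 0.00245;  (−½·δa/a)² = (-0.5×0.0149)² = 5.57e-05
δQ/Q = √(0.134) = 0.366
Q = 45.5, so δQ = 0.366 × 45.5 = 16.7.

45.5 ± 16.7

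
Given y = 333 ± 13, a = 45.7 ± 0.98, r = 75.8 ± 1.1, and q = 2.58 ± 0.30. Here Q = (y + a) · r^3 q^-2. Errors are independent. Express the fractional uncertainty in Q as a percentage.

Let u = y + a = 379. δu = √(δy² + δa²) = √(169 + 0.960) = 13.0, so δu/u = 0.0344.
Q is then a monomial in u, r, q:
δQ/Q = √((δu/u)² + (3·δr/r)² + (-2·δq/q)²) = √(0.00119 + 0.00190 + 0.0541) = 0.239

23.9%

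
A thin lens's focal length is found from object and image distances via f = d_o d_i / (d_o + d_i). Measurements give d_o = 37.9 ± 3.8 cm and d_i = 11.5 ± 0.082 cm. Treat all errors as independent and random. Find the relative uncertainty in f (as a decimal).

0.0240

∂f/∂d_o = (d_i/(d_o+d_i))² = 0.0542;  ∂f/∂d_i = (d_o/(d_o+d_i))² = 0.589
δf = √((∂f/∂d_o · δd_o)² + (∂f/∂d_i · δd_i)²) = √(0.0424 + 0.00233) = 0.212 cm
f = 8.82 cm, so δf/f = 0.212/8.82 = 0.0240.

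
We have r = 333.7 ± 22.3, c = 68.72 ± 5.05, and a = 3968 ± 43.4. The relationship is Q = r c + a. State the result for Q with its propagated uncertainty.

26900 ± 2280

Let p = r·c = 22930. δp/p = √((1·δr/r)² + (1·δc/c)²) = √(0.00447 + 0.00540) = 0.0993, so δp = 2280.
Q = p + a: δQ = √(δp² + δa²) = √(5.19e+06 + 1880) = 2280
Q = 26900.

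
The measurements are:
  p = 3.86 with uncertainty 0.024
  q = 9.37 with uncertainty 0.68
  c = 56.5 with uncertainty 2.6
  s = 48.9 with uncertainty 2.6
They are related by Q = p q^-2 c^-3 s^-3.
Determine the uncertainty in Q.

5.34e-13

Products/powers → add relative errors in quadrature, weighted by exponent:
  (1·δp/p)² = (1×0.00622)² = 3.87e-05;  (-2·δq/q)² = (-2×0.0726)² = 0.0211;  (-3·δc/c)² = (-3×0.0460)² = 0.0191;  (-3·δs/s)² = (-3×0.0532)² = 0.0254
δQ/Q = √(0.0656) = 0.256
Q = 2.08e-12, so δQ = 0.256 × 2.08e-12 = 5.34e-13.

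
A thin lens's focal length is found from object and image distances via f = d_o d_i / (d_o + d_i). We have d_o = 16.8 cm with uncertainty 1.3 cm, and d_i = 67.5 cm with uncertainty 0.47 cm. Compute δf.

0.834 cm

∂f/∂d_o = (d_i/(d_o+d_i))² = 0.641;  ∂f/∂d_i = (d_o/(d_o+d_i))² = 0.0397
δf = √((∂f/∂d_o · δd_o)² + (∂f/∂d_i · δd_i)²) = √(0.695 + 0.000348) = 0.834 cm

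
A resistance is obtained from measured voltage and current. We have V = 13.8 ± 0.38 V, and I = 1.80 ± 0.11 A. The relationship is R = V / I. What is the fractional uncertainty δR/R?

For a monomial R ∝ V, I^-1, fractional errors add in quadrature:
  (1·δV/V)² = (1×0.0275)² = 0.000758;  (-1·δI/I)² = (-1×0.0611)² = 0.00373
δR/R = √(0.00449) = 0.0670

0.0670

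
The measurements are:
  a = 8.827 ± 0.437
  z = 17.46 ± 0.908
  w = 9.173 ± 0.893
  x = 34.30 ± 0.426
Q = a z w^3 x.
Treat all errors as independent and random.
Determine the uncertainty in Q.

For a monomial Q ∝ a, z, w^3, x, fractional errors add in quadrature:
  (1·δa/a)² = (1×0.0495)² = 0.00245;  (1·δz/z)² = (1×0.0520)² = 0.00270;  (3·δw/w)² = (3×0.0974)² = 0.0853;  (1·δx/x)² = (1×0.0124)² = 0.000154
δQ/Q = √(0.0906) = 0.301
Q = 4.08e+06, so δQ = 0.301 × 4.08e+06 = 1.23e+06.

1.23e+06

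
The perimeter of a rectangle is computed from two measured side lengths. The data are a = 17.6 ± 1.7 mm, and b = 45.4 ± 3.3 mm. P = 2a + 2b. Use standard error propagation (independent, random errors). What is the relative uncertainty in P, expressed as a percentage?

5.89%

Absolute uncertainties add in quadrature for a linear combination:
  (2·δa)² = 11.6;  (2·δb)² = 43.6
δP = √(55.1) = 7.42 mm
P = 126 mm, so δP/P = 7.42/126 = 0.0589.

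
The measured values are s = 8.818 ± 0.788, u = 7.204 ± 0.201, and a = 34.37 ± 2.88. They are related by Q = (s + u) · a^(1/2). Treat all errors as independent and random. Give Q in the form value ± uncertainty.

93.93 ± 6.18

Let w = s + u = 16.02. δw = √(δs² + δu²) = √(0.621 + 0.0404) = 0.813, so δw/w = 0.0508.
Q is then a monomial in w, a:
δQ/Q = √((δw/w)² + (½·δa/a)²) = √(0.00258 + 0.00176) = 0.0658
Q = 93.93, so δQ = 0.0658 × 93.93 = 6.18.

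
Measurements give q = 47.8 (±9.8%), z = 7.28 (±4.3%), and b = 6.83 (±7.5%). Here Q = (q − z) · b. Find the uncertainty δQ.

Let u = q − z = 40.5. δu = √(δq² + δz²) = √(21.9 + 0.0980) = 4.69, so δu/u = 0.116.
Q is then a monomial in u, b:
δQ/Q = √((δu/u)² + (1·δb/b)²) = √(0.0134 + 0.00562) = 0.138
Q = 277, so δQ = 0.138 × 277 = 38.2.

38.2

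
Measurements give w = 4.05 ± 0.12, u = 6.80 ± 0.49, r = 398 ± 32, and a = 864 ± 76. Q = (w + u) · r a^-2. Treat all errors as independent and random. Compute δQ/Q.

Let h = w + u = 10.8. δh = √(δw² + δu²) = √(0.0144 + 0.240) = 0.504, so δh/h = 0.0465.
Q is then a monomial in h, r, a:
δQ/Q = √((δh/h)² + (1·δr/r)² + (-2·δa/a)²) = √(0.00216 + 0.00646 + 0.0309) = 0.199

0.199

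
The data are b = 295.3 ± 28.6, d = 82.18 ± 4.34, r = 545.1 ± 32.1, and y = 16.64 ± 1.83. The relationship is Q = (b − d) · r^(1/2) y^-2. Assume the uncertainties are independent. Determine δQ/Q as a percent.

Let u = b − d = 213.1. δu = √(δb² + δd²) = √(818 + 18.8) = 28.9, so δu/u = 0.136.
Q is then a monomial in u, r, y:
δQ/Q = √((δu/u)² + (½·δr/r)² + (-2·δy/y)²) = √(0.0184 + 0.000867 + 0.0484) = 0.260

26.0%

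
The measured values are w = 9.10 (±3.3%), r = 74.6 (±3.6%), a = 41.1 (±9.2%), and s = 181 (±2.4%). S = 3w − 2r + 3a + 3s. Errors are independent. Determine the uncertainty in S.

Each term contributes (cᵢ δxᵢ)² to (δS)²:
  (3·δw)² = 0.812;  (2·δr)² = 28.8;  (3·δa)² = 129;  (3·δs)² = 170
δS = √(328) = 18.1

18.1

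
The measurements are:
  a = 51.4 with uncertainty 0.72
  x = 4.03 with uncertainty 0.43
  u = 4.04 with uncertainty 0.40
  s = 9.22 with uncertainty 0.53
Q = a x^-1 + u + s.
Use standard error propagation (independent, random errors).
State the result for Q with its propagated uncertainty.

Let p = a·x^-1 = 12.8. δp/p = √((1·δa/a)² + (-1·δx/x)²) = √(0.000196 + 0.0114) = 0.108, so δp = 1.37.
Q = p + u + s: δQ = √(δp² + δu² + δs²) = √(1.88 + 0.160 + 0.281) = 1.52
Q = 26.0.

26.0 ± 1.52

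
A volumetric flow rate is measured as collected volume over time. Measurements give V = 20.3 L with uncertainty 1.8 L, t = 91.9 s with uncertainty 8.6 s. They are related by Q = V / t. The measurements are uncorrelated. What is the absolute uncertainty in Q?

Products/powers → add relative errors in quadrature, weighted by exponent:
  (1·δV/V)² = (1×0.0887)² = 0.00786;  (-1·δt/t)² = (-1×0.0936)² = 0.00876
δQ/Q = √(0.0166) = 0.129
Q = 0.221 L/s, so δQ = 0.129 × 0.221 = 0.0285 L/s.

0.0285 L/s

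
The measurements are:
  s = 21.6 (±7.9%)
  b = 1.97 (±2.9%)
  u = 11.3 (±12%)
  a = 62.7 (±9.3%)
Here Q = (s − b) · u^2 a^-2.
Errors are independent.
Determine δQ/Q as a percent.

31.6%

Let w = s − b = 19.6. δw = √(δs² + δb²) = √(2.91 + 0.00326) = 1.71, so δw/w = 0.0870.
Q is then a monomial in w, u, a:
δQ/Q = √((δw/w)² + (2·δu/u)² + (-2·δa/a)²) = √(0.00756 + 0.0576 + 0.0346) = 0.316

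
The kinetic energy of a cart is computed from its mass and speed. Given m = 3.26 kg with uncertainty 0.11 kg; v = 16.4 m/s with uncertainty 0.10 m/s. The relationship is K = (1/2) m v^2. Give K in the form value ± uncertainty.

Since K is a product/quotient, work with relative uncertainties:
  (1·δm/m)² = (1×0.0337)² = 0.00114;  (2·δv/v)² = (2×0.00610)² = 0.000149
δK/K = √(0.00129) = 0.0359
K = 438 J, so δK = 0.0359 × 438 = 15.7 J.

438 ± 15.7 J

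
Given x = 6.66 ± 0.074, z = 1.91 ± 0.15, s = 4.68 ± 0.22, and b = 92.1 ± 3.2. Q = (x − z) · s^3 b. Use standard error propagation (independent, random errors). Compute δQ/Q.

0.149

Let u = x − z = 4.75. δu = √(δx² + δz²) = √(0.00548 + 0.0225) = 0.167, so δu/u = 0.0352.
Q is then a monomial in u, s, b:
δQ/Q = √((δu/u)² + (3·δs/s)² + (1·δb/b)²) = √(0.00124 + 0.0199 + 0.00121) = 0.149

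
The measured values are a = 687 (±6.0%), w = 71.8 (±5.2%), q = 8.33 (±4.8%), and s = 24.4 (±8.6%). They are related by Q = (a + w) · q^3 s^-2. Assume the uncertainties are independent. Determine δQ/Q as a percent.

23.1%

Let u = a + w = 759. δu = √(δa² + δw²) = √(1700 + 13.9) = 41.4, so δu/u = 0.0545.
Q is then a monomial in u, q, s:
δQ/Q = √((δu/u)² + (3·δq/q)² + (-2·δs/s)²) = √(0.00298 + 0.0207 + 0.0296) = 0.231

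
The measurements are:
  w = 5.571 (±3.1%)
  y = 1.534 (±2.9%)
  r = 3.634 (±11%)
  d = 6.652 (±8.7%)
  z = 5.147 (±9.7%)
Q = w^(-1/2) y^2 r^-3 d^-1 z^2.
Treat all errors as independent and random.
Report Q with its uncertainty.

For a monomial Q ∝ w^(-1/2), y^2, r^-3, d^-1, z^2, fractional errors add in quadrature:
  (−½·δw/w)² = (-0.5×0.0310)² = 0.000240;  (2·δy/y)² = (2×0.0290)² = 0.00336;  (-3·δr/r)² = (-3×0.110)² = 0.109;  (-1·δd/d)² = (-1×0.0870)² = 0.00757;  (2·δz/z)² = (2×0.0970)² = 0.0376
δQ/Q = √(0.158) = 0.397
Q = 0.08273, so δQ = 0.397 × 0.08273 = 0.0329.

0.08273 ± 0.0329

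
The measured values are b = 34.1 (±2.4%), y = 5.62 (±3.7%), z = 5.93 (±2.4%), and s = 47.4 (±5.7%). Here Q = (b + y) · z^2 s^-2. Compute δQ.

0.0780

Let u = b + y = 39.7. δu = √(δb² + δy²) = √(0.670 + 0.0432) = 0.844, so δu/u = 0.0213.
Q is then a monomial in u, z, s:
δQ/Q = √((δu/u)² + (2·δz/z)² + (-2·δs/s)²) = √(0.000452 + 0.00230 + 0.0130) = 0.126
Q = 0.622, so δQ = 0.126 × 0.622 = 0.0780.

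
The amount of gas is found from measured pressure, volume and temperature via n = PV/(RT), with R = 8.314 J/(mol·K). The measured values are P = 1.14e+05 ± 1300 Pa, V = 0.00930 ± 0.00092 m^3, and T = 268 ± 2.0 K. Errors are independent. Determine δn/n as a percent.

Products/powers → add relative errors in quadrature, weighted by exponent:
  (1·δP/P)² = (1×0.0114)² = 0.000130;  (1·δV/V)² = (1×0.0989)² = 0.00979;  (-1·δT/T)² = (-1×0.00746)² = 5.57e-05
δn/n = √(0.00997) = 0.0999

9.99%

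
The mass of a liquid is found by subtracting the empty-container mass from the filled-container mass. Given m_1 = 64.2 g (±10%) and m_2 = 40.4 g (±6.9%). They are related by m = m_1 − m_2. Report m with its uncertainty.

Each term contributes (cᵢ δxᵢ)² to (δm)²:
  (δm_1)² = 41.2;  (δm_2)² = 7.77
δm = √(49.0) = 7.00 g
m = 23.8 g.

23.8 ± 7.00 g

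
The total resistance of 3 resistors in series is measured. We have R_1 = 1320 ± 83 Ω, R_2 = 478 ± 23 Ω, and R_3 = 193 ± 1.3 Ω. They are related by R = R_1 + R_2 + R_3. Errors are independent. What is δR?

86.1 Ω

Absolute uncertainties add in quadrature for a linear combination:
  (δR_1)² = 6890;  (δR_2)² = 529;  (δR_3)² = 1.69
δR = √(7420) = 86.1 Ω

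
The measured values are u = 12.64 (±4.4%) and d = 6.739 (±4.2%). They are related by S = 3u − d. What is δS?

Sums and differences: (δS)² = Σ (cᵢ δxᵢ)².
  (3·δu)² = 2.78;  (δd)² = 0.0801
δS = √(2.86) = 1.69

1.69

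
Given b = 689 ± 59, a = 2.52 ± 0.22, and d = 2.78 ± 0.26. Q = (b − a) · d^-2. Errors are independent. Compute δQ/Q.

0.206

Let u = b − a = 686. δu = √(δb² + δa²) = √(3480 + 0.0484) = 59.0, so δu/u = 0.0859.
Q is then a monomial in u, d:
δQ/Q = √((δu/u)² + (-2·δd/d)²) = √(0.00739 + 0.0350) = 0.206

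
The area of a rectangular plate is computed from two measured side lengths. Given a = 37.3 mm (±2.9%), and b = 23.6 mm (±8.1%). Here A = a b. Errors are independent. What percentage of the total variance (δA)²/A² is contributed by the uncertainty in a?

11.4%

(δA/A)² = (1·δa/a)² + (1·δb/b)²
  a term: (1×0.0290)² = 0.000841
  b term: (1×0.0810)² = 0.00656
Total = 0.00740. Share from a = 0.000841/0.00740 = 0.114.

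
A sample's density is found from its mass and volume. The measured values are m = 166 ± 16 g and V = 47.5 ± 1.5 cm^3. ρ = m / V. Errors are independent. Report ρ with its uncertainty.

ρ is a product of powers, so relative uncertainties combine in quadrature:
  (1·δm/m)² = (1×0.0964)² = 0.00929;  (-1·δV/V)² = (-1×0.0316)² = 0.000997
δρ/ρ = √(0.0103) = 0.101
ρ = 3.49 g/cm^3, so δρ = 0.101 × 3.49 = 0.354 g/cm^3.

3.49 ± 0.354 g/cm^3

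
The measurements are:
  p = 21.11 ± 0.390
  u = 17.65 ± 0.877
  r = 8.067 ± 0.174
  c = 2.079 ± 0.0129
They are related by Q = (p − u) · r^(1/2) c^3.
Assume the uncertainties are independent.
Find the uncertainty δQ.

Let w = p − u = 3.460. δw = √(δp² + δu²) = √(0.152 + 0.769) = 0.960, so δw/w = 0.277.
Q is then a monomial in w, r, c:
δQ/Q = √((δw/w)² + (½·δr/r)² + (3·δc/c)²) = √(0.0770 + 0.000116 + 0.000347) = 0.278
Q = 88.31, so δQ = 0.278 × 88.31 = 24.6.

24.6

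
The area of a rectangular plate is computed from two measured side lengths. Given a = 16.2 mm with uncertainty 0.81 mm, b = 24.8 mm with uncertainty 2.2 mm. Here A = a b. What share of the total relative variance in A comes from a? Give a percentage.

(δA/A)² = (1·δa/a)² + (1·δb/b)²
  a term: (1×0.0500)² = 0.00250
  b term: (1×0.0887)² = 0.00787
Total = 0.0104. Share from a = 0.00250/0.0104 = 0.241.

24.1%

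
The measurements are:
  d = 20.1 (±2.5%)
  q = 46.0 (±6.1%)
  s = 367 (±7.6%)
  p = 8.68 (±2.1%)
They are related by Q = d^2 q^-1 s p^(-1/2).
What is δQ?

Q is a product of powers, so relative uncertainties combine in quadrature:
  (2·δd/d)² = (2×0.0250)² = 0.00250;  (-1·δq/q)² = (-1×0.0610)² = 0.00372;  (1·δs/s)² = (1×0.0760)² = 0.00578;  (−½·δp/p)² = (-0.5×0.0210)² = 0.000110
δQ/Q = √(0.0121) = 0.110
Q = 1090, so δQ = 0.110 × 1090 = 120.

120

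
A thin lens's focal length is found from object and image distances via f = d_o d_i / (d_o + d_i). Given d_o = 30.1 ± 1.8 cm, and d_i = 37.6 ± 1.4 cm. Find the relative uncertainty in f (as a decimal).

0.0371

∂f/∂d_o = (d_i/(d_o+d_i))² = 0.308;  ∂f/∂d_i = (d_o/(d_o+d_i))² = 0.198
δf = √((∂f/∂d_o · δd_o)² + (∂f/∂d_i · δd_i)²) = √(0.308 + 0.0766) = 0.620 cm
f = 16.7 cm, so δf/f = 0.620/16.7 = 0.0371.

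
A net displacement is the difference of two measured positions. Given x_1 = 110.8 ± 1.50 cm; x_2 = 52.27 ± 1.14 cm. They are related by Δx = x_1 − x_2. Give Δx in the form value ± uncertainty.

58.53 ± 1.88 cm

Each term contributes (cᵢ δxᵢ)² to (δΔx)²:
  (δx_1)² = 2.25;  (δx_2)² = 1.30
δΔx = √(3.55) = 1.88 cm
Δx = 58.53 cm.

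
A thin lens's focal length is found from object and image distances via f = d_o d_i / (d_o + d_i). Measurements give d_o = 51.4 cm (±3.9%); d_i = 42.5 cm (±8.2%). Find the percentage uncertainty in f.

4.82%

∂f/∂d_o = (d_i/(d_o+d_i))² = 0.205;  ∂f/∂d_i = (d_o/(d_o+d_i))² = 0.300
δf = √((∂f/∂d_o · δd_o)² + (∂f/∂d_i · δd_i)²) = √(0.169 + 1.09) = 1.12 cm
f = 23.3 cm, so δf/f = 1.12/23.3 = 0.0482.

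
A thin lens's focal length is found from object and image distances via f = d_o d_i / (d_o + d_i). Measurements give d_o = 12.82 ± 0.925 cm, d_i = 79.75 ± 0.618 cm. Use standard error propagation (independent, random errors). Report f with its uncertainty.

∂f/∂d_o = (d_i/(d_o+d_i))² = 0.742;  ∂f/∂d_i = (d_o/(d_o+d_i))² = 0.0192
δf = √((∂f/∂d_o · δd_o)² + (∂f/∂d_i · δd_i)²) = √(0.471 + 0.000140) = 0.687 cm
f = 11.04 cm.

11.04 ± 0.687 cm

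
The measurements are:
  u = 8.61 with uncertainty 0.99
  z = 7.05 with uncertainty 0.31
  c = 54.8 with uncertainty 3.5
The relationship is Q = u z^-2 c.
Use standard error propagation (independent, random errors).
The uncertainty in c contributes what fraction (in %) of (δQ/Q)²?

(δQ/Q)² = (1·δu/u)² + (-2·δz/z)² + (1·δc/c)²
  u term: (1×0.115)² = 0.0132
  z term: (-2×0.0440)² = 0.00773
  c term: (1×0.0639)² = 0.00408
Total = 0.0250. Share from c = 0.00408/0.0250 = 0.163.

16.3%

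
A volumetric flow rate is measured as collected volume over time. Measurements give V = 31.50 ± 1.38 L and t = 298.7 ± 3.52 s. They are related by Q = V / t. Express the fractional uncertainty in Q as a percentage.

Since Q is a product/quotient, work with relative uncertainties:
  (1·δV/V)² = (1×0.0438)² = 0.00192;  (-1·δt/t)² = (-1×0.0118)² = 0.000139
δQ/Q = √(0.00206) = 0.0454

4.54%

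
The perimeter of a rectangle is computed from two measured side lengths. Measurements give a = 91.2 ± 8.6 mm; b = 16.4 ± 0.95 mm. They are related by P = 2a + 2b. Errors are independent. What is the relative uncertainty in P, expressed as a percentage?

Each term contributes (cᵢ δxᵢ)² to (δP)²:
  (2·δa)² = 296;  (2·δb)² = 3.61
δP = √(299) = 17.3 mm
P = 215 mm, so δP/P = 17.3/215 = 0.0804.

8.04%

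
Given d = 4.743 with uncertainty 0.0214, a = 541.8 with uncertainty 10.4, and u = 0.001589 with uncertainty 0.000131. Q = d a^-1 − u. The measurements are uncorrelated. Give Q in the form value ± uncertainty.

Let p = d·a^-1 = 0.008754. δp/p = √((1·δd/d)² + (-1·δa/a)²) = √(2.04e-05 + 0.000368) = 0.0197, so δp = 0.000173.
Q = p − u: δQ = √(δp² + δu²) = √(2.98e-08 + 1.72e-08) = 0.000217
Q = 0.007165.

0.007165 ± 0.000217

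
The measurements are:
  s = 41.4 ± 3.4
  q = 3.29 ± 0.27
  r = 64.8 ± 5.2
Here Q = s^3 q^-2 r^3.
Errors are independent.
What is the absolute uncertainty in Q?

For a monomial Q ∝ s^3, q^-2, r^3, fractional errors add in quadrature:
  (3·δs/s)² = (3×0.0821)² = 0.0607;  (-2·δq/q)² = (-2×0.0821)² = 0.0269;  (3·δr/r)² = (3×0.0802)² = 0.0580
δQ/Q = √(0.146) = 0.382
Q = 1.78e+09, so δQ = 0.382 × 1.78e+09 = 6.81e+08.

6.81e+08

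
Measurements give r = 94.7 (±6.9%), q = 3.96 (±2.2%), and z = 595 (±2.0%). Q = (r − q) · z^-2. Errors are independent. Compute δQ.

2.11e-05

Let u = r − q = 90.7. δu = √(δr² + δq²) = √(42.7 + 0.00759) = 6.53, so δu/u = 0.0720.
Q is then a monomial in u, z:
δQ/Q = √((δu/u)² + (-2·δz/z)²) = √(0.00519 + 0.00160) = 0.0824
Q = 0.000256, so δQ = 0.0824 × 0.000256 = 2.11e-05.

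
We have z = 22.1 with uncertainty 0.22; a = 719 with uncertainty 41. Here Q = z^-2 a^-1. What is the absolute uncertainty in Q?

1.72e-07

For a monomial Q ∝ z^-2, a^-1, fractional errors add in quadrature:
  (-2·δz/z)² = (-2×0.00995)² = 0.000396;  (-1·δa/a)² = (-1×0.0570)² = 0.00325
δQ/Q = √(0.00365) = 0.0604
Q = 2.85e-06, so δQ = 0.0604 × 2.85e-06 = 1.72e-07.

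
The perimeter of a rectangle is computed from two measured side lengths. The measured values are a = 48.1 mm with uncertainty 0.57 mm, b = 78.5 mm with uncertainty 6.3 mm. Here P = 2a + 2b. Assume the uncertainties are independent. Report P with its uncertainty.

253 ± 12.7 mm

Each term contributes (cᵢ δxᵢ)² to (δP)²:
  (2·δa)² = 1.30;  (2·δb)² = 159
δP = √(160) = 12.7 mm
P = 253 mm.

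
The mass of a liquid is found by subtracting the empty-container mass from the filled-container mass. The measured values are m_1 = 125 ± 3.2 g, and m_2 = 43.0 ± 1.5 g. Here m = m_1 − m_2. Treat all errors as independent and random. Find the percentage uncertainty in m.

Sums and differences: (δm)² = Σ (cᵢ δxᵢ)².
  (δm_1)² = 10.2;  (δm_2)² = 2.25
δm = √(12.5) = 3.53 g
m = 82.0 g, so δm/m = 3.53/82.0 = 0.0431.

4.31%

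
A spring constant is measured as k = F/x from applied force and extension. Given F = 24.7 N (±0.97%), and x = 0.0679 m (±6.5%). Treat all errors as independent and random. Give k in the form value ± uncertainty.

Products/powers → add relative errors in quadrature, weighted by exponent:
  (1·δF/F)² = (1×0.00970)² = 9.41e-05;  (-1·δx/x)² = (-1×0.0650)² = 0.00423
δk/k = √(0.00432) = 0.0657
k = 364 N/m, so δk = 0.0657 × 364 = 23.9 N/m.

364 ± 23.9 N/m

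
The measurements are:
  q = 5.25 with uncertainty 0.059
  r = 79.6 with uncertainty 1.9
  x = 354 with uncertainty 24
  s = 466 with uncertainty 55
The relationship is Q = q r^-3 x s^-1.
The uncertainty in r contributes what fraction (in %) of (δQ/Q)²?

21.6%

(δQ/Q)² = (1·δq/q)² + (-3·δr/r)² + (1·δx/x)² + (-1·δs/s)²
  q term: (1×0.0112)² = 0.000126
  r term: (-3×0.0239)² = 0.00513
  x term: (1×0.0678)² = 0.00460
  s term: (-1×0.118)² = 0.0139
Total = 0.0238. Share from r = 0.00513/0.0238 = 0.216.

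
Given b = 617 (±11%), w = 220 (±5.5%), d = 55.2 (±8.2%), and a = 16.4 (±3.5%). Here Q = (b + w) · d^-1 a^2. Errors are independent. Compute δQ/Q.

Let u = b + w = 837. δu = √(δb² + δw²) = √(4610 + 146) = 68.9, so δu/u = 0.0824.
Q is then a monomial in u, d, a:
δQ/Q = √((δu/u)² + (-1·δd/d)² + (2·δa/a)²) = √(0.00678 + 0.00672 + 0.00490) = 0.136

0.136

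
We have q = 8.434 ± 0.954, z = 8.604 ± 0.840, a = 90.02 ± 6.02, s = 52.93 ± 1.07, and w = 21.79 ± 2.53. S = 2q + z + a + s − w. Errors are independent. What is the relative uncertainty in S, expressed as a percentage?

4.73%

Sums and differences: (δS)² = Σ (cᵢ δxᵢ)².
  (2·δq)² = 3.64;  (δz)² = 0.706;  (δa)² = 36.2;  (δs)² = 1.14;  (δw)² = 6.40
δS = √(48.1) = 6.94
S = 146.6, so δS/S = 6.94/146.6 = 0.0473.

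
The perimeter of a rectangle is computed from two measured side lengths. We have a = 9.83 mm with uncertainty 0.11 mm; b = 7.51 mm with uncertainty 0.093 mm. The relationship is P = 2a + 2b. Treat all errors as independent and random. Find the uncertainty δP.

0.288 mm

P is a linear combination, so absolute uncertainties add in quadrature:
  (2·δa)² = 0.0484;  (2·δb)² = 0.0346
δP = √(0.0830) = 0.288 mm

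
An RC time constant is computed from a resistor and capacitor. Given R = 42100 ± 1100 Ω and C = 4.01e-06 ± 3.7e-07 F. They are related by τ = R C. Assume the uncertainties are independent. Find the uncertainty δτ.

Since τ is a product/quotient, work with relative uncertainties:
  (1·δR/R)² = (1×0.0261)² = 0.000683;  (1·δC/C)² = (1×0.0923)² = 0.00851
δτ/τ = √(0.00920) = 0.0959
τ = 0.169 s, so δτ = 0.0959 × 0.169 = 0.0162 s.

0.0162 s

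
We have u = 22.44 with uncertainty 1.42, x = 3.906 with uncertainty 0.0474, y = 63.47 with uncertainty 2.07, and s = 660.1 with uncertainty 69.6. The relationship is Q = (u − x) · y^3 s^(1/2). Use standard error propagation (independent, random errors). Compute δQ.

1.64e+07

Let w = u − x = 18.53. δw = √(δu² + δx²) = √(2.02 + 0.00225) = 1.42, so δw/w = 0.0767.
Q is then a monomial in w, y, s:
δQ/Q = √((δw/w)² + (3·δy/y)² + (½·δs/s)²) = √(0.00588 + 0.00957 + 0.00278) = 0.135
Q = 1.218e+08, so δQ = 0.135 × 1.218e+08 = 1.64e+07.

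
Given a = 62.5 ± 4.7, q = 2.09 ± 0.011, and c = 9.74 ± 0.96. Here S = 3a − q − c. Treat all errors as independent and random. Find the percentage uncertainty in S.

8.04%

S is a linear combination, so absolute uncertainties add in quadrature:
  (3·δa)² = 199;  (δq)² = 0.000121;  (δc)² = 0.922
δS = √(200) = 14.1
S = 176, so δS/S = 14.1/176 = 0.0804.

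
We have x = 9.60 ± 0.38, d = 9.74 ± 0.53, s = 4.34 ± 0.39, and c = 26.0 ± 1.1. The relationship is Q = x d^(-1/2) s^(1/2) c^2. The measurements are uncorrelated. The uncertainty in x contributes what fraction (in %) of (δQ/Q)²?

13.6%

(δQ/Q)² = (1·δx/x)² + (−½·δd/d)² + (½·δs/s)² + (2·δc/c)²
  x term: (1×0.0396)² = 0.00157
  d term: (-0.5×0.0544)² = 0.000740
  s term: (0.5×0.0899)² = 0.00202
  c term: (2×0.0423)² = 0.00716
Total = 0.0115. Share from x = 0.00157/0.0115 = 0.136.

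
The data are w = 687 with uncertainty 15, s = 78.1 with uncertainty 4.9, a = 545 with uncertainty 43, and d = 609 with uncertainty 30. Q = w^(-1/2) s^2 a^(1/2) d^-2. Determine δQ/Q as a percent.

Q is a product of powers, so relative uncertainties combine in quadrature:
  (−½·δw/w)² = (-0.5×0.0218)² = 0.000119;  (2·δs/s)² = (2×0.0627)² = 0.0157;  (½·δa/a)² = (0.5×0.0789)² = 0.00156;  (-2·δd/d)² = (-2×0.0493)² = 0.00971
δQ/Q = √(0.0271) = 0.165

16.5%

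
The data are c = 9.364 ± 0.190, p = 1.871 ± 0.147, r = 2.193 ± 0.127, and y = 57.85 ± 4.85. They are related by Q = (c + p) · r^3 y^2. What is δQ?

96100

Let u = c + p = 11.24. δu = √(δc² + δp²) = √(0.0361 + 0.0216) = 0.240, so δu/u = 0.0214.
Q is then a monomial in u, r, y:
δQ/Q = √((δu/u)² + (3·δr/r)² + (2·δy/y)²) = √(0.000457 + 0.0302 + 0.0281) = 0.242
Q = 396500, so δQ = 0.242 × 396500 = 96100.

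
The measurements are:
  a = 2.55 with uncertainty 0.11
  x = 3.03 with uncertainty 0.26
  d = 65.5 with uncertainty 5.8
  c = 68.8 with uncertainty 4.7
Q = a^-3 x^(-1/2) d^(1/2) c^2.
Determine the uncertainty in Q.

Q is a product of powers, so relative uncertainties combine in quadrature:
  (-3·δa/a)² = (-3×0.0431)² = 0.0167;  (−½·δx/x)² = (-0.5×0.0858)² = 0.00184;  (½·δd/d)² = (0.5×0.0885)² = 0.00196;  (2·δc/c)² = (2×0.0683)² = 0.0187
δQ/Q = √(0.0392) = 0.198
Q = 1330, so δQ = 0.198 × 1330 = 263.

263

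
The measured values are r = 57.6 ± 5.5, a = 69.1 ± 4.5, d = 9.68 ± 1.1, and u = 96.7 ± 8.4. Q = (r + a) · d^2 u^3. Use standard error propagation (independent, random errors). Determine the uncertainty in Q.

Let w = r + a = 127. δw = √(δr² + δa²) = √(30.2 + 20.2) = 7.11, so δw/w = 0.0561.
Q is then a monomial in w, d, u:
δQ/Q = √((δw/w)² + (2·δd/d)² + (3·δu/u)²) = √(0.00315 + 0.0517 + 0.0679) = 0.350
Q = 1.07e+10, so δQ = 0.350 × 1.07e+10 = 3.76e+09.

3.76e+09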